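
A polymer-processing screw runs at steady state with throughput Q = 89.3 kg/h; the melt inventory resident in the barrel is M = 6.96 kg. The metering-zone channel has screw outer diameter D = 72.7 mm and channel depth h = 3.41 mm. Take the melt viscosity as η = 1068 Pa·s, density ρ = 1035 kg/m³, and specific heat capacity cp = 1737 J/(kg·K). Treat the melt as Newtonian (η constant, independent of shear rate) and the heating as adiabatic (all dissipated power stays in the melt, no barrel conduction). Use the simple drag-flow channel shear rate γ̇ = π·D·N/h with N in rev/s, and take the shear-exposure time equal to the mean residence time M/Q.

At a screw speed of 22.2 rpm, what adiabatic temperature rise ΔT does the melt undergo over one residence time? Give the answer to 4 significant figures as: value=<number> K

Throughput in SI: Q_s = 89.3 kg/h ÷ 3600 s/h = 0.0248056 kg/s
Mean residence time: t_res = M/Q_s = 6.96 kg / 0.0248056 kg/s = 280.582 s
Convert to SI: D = 0.0727 m, h = 0.00341 m, N = 22.2/60 = 0.37 rev/s
Shear rate: γ̇ = πDN/h = π·0.0727·0.37/0.00341 = 24.7817 s⁻¹
Adiabatic rise: ΔT = η γ̇² t_res / (ρ cp) = 1068·(24.7817)²·280.582 / (1035·1737) = 102.366 K

value=102.4 K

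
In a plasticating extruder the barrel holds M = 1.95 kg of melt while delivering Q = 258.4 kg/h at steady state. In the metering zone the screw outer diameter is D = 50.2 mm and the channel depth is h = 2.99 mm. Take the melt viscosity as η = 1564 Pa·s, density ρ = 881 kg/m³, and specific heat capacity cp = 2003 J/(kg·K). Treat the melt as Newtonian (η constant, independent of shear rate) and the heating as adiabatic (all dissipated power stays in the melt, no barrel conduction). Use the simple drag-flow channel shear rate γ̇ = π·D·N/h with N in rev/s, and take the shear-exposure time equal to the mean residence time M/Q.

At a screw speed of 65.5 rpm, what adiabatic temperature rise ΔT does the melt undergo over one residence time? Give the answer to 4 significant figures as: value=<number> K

Convert throughput: Q = 258.4 kg/h = 258.4/3600 = 0.0717778 kg/s
t_res = M / Q_s = 1.95 ÷ 0.0717778 = 27.1672 s
D = 50.2 mm = 0.0502 m;  h = 2.99 mm = 0.00299 m;  N = 65.5 rpm / 60 = 1.09167 rev/s
γ̇ = π D N / h = (π)(0.0502)(1.09167) / 0.00299 = 57.5801 s⁻¹
ΔT = η·γ̇²·t_res/(ρ·cp) = [1564 × 57.5801² × 27.1672] / [881 × 2003] = 79.8306 K

value=79.83 K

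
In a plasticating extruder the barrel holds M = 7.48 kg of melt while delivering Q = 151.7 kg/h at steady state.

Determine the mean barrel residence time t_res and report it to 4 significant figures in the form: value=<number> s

Convert throughput: Q = 151.7 kg/h = 151.7/3600 = 0.0421389 kg/s
t_res = M / Q_s = 7.48 / 0.0421389 = 177.508 s

value=177.5 s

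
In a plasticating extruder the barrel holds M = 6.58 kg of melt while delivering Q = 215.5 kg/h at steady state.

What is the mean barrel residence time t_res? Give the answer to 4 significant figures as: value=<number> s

Convert throughput: Q = 215.5 kg/h = 215.5/3600 = 0.0598611 kg/s
t_res = M / Q_s = 6.58 ÷ 0.0598611 = 109.921 s

value=109.9 s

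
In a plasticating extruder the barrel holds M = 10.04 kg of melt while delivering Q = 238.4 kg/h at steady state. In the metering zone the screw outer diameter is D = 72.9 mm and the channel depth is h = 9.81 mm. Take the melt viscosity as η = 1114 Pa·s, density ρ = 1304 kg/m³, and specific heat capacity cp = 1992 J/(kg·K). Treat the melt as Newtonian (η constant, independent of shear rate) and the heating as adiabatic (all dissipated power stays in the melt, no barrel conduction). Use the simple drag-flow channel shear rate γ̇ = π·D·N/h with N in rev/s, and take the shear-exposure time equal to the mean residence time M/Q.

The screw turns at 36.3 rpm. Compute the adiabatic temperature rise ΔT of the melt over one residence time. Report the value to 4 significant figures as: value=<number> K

value=12.97 K

Throughput in SI: Q_s = 238.4 kg/h ÷ 3600 s/h = 0.0662222 kg/s
t_res = M / Q_s = 10.04 / 0.0662222 = 151.611 s
Convert to SI: D = 0.0729 m, h = 0.00981 m, N = 36.3/60 = 0.605 rev/s
γ̇ = π D N / h = (π)(0.0729)(0.605) / 0.00981 = 14.1242 s⁻¹
ΔT = η·γ̇²·t_res/(ρ·cp) = [1114 × 14.1242² × 151.611] / [1304 × 1992] = 12.9711 K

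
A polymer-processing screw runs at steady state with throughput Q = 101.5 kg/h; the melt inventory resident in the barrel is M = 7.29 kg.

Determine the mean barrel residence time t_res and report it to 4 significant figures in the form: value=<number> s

Q_s = Q / 3600 = 101.5 / 3600 = 0.0281944 kg/s
t_res = M / Q_s = 7.29 / 0.0281944 = 258.562 s

value=258.6 s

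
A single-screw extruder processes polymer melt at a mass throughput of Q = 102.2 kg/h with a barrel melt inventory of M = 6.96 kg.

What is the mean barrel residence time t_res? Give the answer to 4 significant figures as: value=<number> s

value=245.2 s

Q_s = Q / 3600 = 102.2 / 3600 = 0.0283889 kg/s
t_res = M / Q_s = 6.96 / 0.0283889 = 245.166 s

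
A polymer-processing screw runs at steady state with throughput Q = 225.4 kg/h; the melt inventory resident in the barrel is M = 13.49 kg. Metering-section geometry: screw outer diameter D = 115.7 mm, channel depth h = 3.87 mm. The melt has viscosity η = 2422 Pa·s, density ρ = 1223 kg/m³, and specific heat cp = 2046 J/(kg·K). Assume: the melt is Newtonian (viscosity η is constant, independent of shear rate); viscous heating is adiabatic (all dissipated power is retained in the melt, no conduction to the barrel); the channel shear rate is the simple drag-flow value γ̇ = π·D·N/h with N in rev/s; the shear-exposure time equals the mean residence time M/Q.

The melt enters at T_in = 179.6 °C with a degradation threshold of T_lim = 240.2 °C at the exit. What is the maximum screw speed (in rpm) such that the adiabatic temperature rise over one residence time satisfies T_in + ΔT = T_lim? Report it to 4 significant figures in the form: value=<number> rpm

value=10.89 rpm

Q_s = Q / 3600 = 225.4 / 3600 = 0.0626111 kg/s
t_res = M / Q_s = 13.49 ÷ 0.0626111 = 215.457 s
D = 115.7 mm = 0.1157 m;  h = 3.87 mm = 0.00387 m
Allowable rise: ΔT_a = T_lim − T_in = 240.2 − 179.6 = 60.6 K
γ̇_max² = ΔT_a·ρ·cp / (η·t_res) = [60.6 × 1223 × 2046] / [2422 × 215.457] = 290.583 s⁻²
γ̇_max = √290.583 = 17.0465 s⁻¹
Solve γ̇ = πDN/h for N: N_max = γ̇_max·h/(π·D) = 17.0465 × 0.00387 / (π × 0.1157) = 0.181494 rev/s = 10.8897 rpm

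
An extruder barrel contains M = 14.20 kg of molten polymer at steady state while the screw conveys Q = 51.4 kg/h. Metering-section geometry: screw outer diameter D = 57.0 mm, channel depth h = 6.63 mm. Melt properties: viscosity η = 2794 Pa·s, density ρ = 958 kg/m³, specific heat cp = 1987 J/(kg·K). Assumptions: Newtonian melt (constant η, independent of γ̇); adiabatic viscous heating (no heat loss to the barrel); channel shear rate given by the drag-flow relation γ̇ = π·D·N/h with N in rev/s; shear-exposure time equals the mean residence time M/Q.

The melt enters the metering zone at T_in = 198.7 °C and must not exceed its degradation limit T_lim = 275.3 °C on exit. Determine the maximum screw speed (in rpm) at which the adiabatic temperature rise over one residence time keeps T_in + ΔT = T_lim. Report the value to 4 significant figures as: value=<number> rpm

value=16.09 rpm

Convert throughput: Q = 51.4 kg/h = 51.4/3600 = 0.0142778 kg/s
Mean residence time: t_res = M/Q_s = 14.20 kg / 0.0142778 kg/s = 994.553 s
Geometry in SI: D = 57.0 mm → 0.057 m, h = 6.63 mm → 0.00663 m
ΔT_a = T_lim − T_in = 275.3 − 198.7 = 76.6 K
Invert ΔT = ηγ̇²t_res/(ρcp) for γ̇: γ̇_max² = ΔT_a ρ cp / (η t_res) = 76.6·958·1987 / (2794·994.553) = 52.4733 s⁻²
γ̇_max = √52.4733 = 7.24384 s⁻¹
N_max = γ̇_max·h / (π·D) = 7.24384 · 0.00663 / (π · 0.057) = 0.268199 rev/s = 16.092 rpm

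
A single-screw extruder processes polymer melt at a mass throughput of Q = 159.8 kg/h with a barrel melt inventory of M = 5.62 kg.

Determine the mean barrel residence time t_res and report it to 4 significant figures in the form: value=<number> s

Convert throughput: Q = 159.8 kg/h = 159.8/3600 = 0.0443889 kg/s
Mean residence time: t_res = M/Q_s = 5.62 kg / 0.0443889 kg/s = 126.608 s

value=126.6 s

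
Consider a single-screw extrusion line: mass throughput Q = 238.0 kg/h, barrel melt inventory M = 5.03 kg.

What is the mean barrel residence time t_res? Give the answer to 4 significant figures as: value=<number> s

Convert throughput: Q = 238.0 kg/h = 238.0/3600 = 0.0661111 kg/s
Mean residence time: t_res = M/Q_s = 5.03 kg / 0.0661111 kg/s = 76.084 s

value=76.08 s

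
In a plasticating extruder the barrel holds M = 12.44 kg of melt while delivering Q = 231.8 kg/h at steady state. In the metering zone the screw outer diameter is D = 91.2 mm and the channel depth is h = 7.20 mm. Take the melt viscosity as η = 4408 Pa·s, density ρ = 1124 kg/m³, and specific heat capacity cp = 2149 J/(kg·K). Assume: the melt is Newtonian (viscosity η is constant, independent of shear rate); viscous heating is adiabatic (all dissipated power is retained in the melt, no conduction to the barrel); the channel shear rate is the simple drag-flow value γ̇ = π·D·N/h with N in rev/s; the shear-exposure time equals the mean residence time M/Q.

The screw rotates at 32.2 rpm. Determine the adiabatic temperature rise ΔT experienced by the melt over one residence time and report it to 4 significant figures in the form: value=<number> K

value=160.8 K

Throughput in SI: Q_s = 231.8 kg/h ÷ 3600 s/h = 0.0643889 kg/s
t_res = M / Q_s = 12.44 / 0.0643889 = 193.201 s
D = 91.2 mm = 0.0912 m;  h = 7.20 mm = 0.0072 m;  N = 32.2 rpm / 60 = 0.536667 rev/s
γ̇ = π D N / h = (π)(0.0912)(0.536667) / 0.0072 = 21.3558 s⁻¹
ΔT = η·γ̇²·t_res/(ρ·cp) = [4408 × 21.3558² × 193.201] / [1124 × 2149] = 160.798 K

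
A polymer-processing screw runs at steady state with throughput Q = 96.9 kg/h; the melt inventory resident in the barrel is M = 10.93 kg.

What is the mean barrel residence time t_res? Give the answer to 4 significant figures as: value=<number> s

value=406.1 s

Q_s = Q / 3600 = 96.9 / 3600 = 0.0269167 kg/s
t_res = M / Q_s = 10.93 / 0.0269167 = 406.068 s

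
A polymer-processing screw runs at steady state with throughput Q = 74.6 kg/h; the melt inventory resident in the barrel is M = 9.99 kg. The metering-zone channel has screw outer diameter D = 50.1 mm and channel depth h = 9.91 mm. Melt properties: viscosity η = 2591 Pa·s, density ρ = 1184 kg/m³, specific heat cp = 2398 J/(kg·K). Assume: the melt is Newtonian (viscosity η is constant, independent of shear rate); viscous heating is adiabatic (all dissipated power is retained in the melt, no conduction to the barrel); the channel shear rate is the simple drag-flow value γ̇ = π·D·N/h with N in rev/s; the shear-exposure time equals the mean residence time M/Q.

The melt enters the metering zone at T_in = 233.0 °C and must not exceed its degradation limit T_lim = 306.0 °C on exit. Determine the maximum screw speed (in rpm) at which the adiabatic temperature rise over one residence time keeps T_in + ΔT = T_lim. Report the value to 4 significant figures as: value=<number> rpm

Throughput in SI: Q_s = 74.6 kg/h ÷ 3600 s/h = 0.0207222 kg/s
t_res = M / Q_s = 9.99 / 0.0207222 = 482.091 s
D = 50.1 mm = 0.0501 m;  h = 9.91 mm = 0.00991 m
ΔT_a = T_lim − T_in = 306.0 − 233.0 = 73 K
γ̇_max² = ΔT_a·ρ·cp / (η·t_res) = [73 × 1184 × 2398] / [2591 × 482.091] = 165.931 s⁻²
γ̇_max = sqrt(165.931) = 12.8814 s⁻¹
Solve γ̇ = πDN/h for N: N_max = γ̇_max·h/(π·D) = 12.8814 × 0.00991 / (π × 0.0501) = 0.811054 rev/s = 48.6632 rpm

value=48.66 rpm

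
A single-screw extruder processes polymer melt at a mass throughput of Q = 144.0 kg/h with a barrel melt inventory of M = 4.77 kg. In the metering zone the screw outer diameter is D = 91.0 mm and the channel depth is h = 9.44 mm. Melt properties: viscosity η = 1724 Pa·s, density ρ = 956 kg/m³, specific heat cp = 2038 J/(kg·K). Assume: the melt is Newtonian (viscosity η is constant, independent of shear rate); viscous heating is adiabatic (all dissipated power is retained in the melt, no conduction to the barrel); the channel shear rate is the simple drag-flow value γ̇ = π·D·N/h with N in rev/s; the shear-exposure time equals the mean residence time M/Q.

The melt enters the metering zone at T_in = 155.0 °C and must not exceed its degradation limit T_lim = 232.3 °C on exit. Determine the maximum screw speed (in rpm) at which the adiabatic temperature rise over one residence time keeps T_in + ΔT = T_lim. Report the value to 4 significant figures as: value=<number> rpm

Q_s = Q / 3600 = 144.0 / 3600 = 0.04 kg/s
t_res = M / Q_s = 4.77 ÷ 0.04 = 119.25 s
Convert to metres: D = 0.091 m, h = 0.00944 m
ΔT_a = T_lim − T_in = 232.3 °C − 155.0 °C = 77.3 K
Invert ΔT = ηγ̇²t_res/(ρcp) for γ̇: γ̇_max² = ΔT_a ρ cp / (η t_res) = 77.3·956·2038 / (1724·119.25) = 732.565 s⁻²
Take the square root: γ̇_max = √(732.565) = 27.0659 s⁻¹
N_max = γ̇_max h / (πD) = 27.0659·0.00944/(π·0.091) = 0.893725 rev/s → ×60 = 53.6235 rpm

value=53.62 rpm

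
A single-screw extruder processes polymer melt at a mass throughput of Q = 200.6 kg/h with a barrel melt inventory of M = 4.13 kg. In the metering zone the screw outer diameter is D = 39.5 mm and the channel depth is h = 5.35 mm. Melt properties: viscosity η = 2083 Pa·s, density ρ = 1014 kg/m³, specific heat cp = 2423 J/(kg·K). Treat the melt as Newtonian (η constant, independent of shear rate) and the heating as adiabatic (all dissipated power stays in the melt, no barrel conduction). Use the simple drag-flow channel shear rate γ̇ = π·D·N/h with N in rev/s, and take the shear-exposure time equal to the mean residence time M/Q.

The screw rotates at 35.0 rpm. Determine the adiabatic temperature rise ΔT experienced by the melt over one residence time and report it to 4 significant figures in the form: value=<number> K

Throughput in SI: Q_s = 200.6 kg/h ÷ 3600 s/h = 0.0557222 kg/s
t_res = M / Q_s = 4.13 ÷ 0.0557222 = 74.1176 s
D = 39.5 mm = 0.0395 m;  h = 5.35 mm = 0.00535 m;  N = 35.0 rpm / 60 = 0.583333 rev/s
Shear rate: γ̇ = πDN/h = π·0.0395·0.583333/0.00535 = 13.5304 s⁻¹
ΔT = η·γ̇²·t_res/(ρ·cp) = [2083 × 13.5304² × 74.1176] / [1014 × 2423] = 11.5038 K

value=11.50 K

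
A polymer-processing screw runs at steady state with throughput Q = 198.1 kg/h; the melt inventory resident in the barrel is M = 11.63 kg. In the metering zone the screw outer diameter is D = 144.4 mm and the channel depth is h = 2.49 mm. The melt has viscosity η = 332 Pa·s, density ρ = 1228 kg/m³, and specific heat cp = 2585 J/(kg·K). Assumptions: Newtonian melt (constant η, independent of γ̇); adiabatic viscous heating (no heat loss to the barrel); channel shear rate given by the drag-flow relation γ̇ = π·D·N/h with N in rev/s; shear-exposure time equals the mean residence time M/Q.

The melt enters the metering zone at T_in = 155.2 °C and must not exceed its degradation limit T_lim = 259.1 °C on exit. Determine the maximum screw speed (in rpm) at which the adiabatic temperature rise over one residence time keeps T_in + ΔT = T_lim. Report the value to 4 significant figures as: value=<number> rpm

value=22.58 rpm

Q_s = Q / 3600 = 198.1 / 3600 = 0.0550278 kg/s
t_res = M / Q_s = 11.63 / 0.0550278 = 211.348 s
Convert to metres: D = 0.1444 m, h = 0.00249 m
Allowable rise: ΔT_a = T_lim − T_in = 259.1 − 155.2 = 103.9 K
Invert ΔT = ηγ̇²t_res/(ρcp) for γ̇: γ̇_max² = ΔT_a ρ cp / (η t_res) = 103.9·1228·2585 / (332·211.348) = 4700.44 s⁻²
Take the square root: γ̇_max = √(4700.44) = 68.5598 s⁻¹
Solve γ̇ = πDN/h for N: N_max = γ̇_max·h/(π·D) = 68.5598 × 0.00249 / (π × 0.1444) = 0.376315 rev/s = 22.5789 rpm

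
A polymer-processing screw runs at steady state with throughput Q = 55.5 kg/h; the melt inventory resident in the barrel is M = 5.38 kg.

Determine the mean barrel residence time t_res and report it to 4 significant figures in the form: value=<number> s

value=349.0 s

Q_s = Q / 3600 = 55.5 / 3600 = 0.0154167 kg/s
t_res = M / Q_s = 5.38 / 0.0154167 = 348.973 s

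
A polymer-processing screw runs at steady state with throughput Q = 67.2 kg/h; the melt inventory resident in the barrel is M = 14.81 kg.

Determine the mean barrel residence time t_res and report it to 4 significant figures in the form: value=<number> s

Throughput in SI: Q_s = 67.2 kg/h ÷ 3600 s/h = 0.0186667 kg/s
Mean residence time: t_res = M/Q_s = 14.81 kg / 0.0186667 kg/s = 793.393 s

value=793.4 s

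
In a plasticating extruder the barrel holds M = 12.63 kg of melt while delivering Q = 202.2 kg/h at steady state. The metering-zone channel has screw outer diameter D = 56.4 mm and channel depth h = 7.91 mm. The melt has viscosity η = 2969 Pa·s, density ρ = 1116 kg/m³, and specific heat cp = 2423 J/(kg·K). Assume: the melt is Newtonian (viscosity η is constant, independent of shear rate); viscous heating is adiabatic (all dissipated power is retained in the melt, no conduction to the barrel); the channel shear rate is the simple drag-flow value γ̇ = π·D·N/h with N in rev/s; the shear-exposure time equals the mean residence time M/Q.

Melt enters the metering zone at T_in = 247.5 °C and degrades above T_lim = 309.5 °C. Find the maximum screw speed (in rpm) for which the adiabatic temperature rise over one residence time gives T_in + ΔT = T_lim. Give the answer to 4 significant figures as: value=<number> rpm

Q_s = Q / 3600 = 202.2 / 3600 = 0.0561667 kg/s
Mean residence time: t_res = M/Q_s = 12.63 kg / 0.0561667 kg/s = 224.866 s
Geometry in SI: D = 56.4 mm → 0.0564 m, h = 7.91 mm → 0.00791 m
ΔT_a = T_lim − T_in = 309.5 − 247.5 = 62 K
γ̇_max² = ΔT_a·ρ·cp / (η·t_res) = [62 × 1116 × 2423] / [2969 × 224.866] = 251.116 s⁻²
Take the square root: γ̇_max = √(251.116) = 15.8466 s⁻¹
N_max = γ̇_max h / (πD) = 15.8466·0.00791/(π·0.0564) = 0.707432 rev/s → ×60 = 42.4459 rpm

value=42.45 rpm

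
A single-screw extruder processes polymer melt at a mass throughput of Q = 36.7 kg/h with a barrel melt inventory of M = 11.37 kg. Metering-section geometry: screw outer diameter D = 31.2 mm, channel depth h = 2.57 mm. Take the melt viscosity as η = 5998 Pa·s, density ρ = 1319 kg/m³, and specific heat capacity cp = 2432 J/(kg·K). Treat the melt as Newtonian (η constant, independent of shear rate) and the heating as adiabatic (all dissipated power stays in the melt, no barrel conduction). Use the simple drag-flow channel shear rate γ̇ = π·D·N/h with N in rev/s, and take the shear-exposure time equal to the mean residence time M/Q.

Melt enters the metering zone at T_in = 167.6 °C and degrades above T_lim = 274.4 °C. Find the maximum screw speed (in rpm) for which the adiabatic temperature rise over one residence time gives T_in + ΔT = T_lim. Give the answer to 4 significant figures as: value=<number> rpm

value=11.26 rpm

Q_s = Q / 3600 = 36.7 / 3600 = 0.0101944 kg/s
t_res = M / Q_s = 11.37 / 0.0101944 = 1115.31 s
Geometry in SI: D = 31.2 mm → 0.0312 m, h = 2.57 mm → 0.00257 m
ΔT_a = T_lim − T_in = 274.4 °C − 167.6 °C = 106.8 K
Invert ΔT = ηγ̇²t_res/(ρcp) for γ̇: γ̇_max² = ΔT_a ρ cp / (η t_res) = 106.8·1319·2432 / (5998·1115.31) = 51.2125 s⁻²
Take the square root: γ̇_max = √(51.2125) = 7.15629 s⁻¹
N_max = γ̇_max h / (πD) = 7.15629·0.00257/(π·0.0312) = 0.187636 rev/s → ×60 = 11.2582 rpm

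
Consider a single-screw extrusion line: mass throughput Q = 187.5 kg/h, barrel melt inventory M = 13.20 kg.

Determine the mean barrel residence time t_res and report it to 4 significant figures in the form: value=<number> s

Throughput in SI: Q_s = 187.5 kg/h ÷ 3600 s/h = 0.0520833 kg/s
t_res = M / Q_s = 13.20 / 0.0520833 = 253.44 s

value=253.4 s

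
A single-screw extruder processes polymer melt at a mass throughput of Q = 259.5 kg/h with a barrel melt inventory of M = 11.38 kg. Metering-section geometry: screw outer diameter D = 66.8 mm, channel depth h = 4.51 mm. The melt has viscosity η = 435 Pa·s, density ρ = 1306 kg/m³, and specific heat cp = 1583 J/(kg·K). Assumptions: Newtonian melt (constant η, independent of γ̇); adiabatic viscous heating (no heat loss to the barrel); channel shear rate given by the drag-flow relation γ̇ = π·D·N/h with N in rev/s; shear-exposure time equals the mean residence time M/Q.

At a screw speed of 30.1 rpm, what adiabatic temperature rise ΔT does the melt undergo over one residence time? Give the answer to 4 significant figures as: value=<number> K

value=18.10 K

Convert throughput: Q = 259.5 kg/h = 259.5/3600 = 0.0720833 kg/s
Mean residence time: t_res = M/Q_s = 11.38 kg / 0.0720833 kg/s = 157.873 s
D = 66.8 mm = 0.0668 m;  h = 4.51 mm = 0.00451 m;  N = 30.1 rpm / 60 = 0.501667 rev/s
γ̇ = π D N / h = (π)(0.0668)(0.501667) / 0.00451 = 23.3434 s⁻¹
Adiabatic rise: ΔT = η γ̇² t_res / (ρ cp) = 435·(23.3434)²·157.873 / (1306·1583) = 18.101 K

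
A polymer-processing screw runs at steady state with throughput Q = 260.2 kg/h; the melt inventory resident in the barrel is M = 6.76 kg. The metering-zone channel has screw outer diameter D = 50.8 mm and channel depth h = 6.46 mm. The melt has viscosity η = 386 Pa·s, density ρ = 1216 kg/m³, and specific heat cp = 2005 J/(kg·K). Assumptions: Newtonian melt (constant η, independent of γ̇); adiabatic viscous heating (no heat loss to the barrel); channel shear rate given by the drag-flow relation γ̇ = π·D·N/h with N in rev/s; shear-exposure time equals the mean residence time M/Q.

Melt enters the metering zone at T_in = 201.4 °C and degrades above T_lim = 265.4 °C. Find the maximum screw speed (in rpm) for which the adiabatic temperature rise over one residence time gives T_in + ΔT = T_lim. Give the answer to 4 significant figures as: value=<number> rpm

Q_s = Q / 3600 = 260.2 / 3600 = 0.0722778 kg/s
t_res = M / Q_s = 6.76 ÷ 0.0722778 = 93.5281 s
D = 50.8 mm = 0.0508 m;  h = 6.46 mm = 0.00646 m
ΔT_a = T_lim − T_in = 265.4 °C − 201.4 °C = 64 K
Invert ΔT = ηγ̇²t_res/(ρcp) for γ̇: γ̇_max² = ΔT_a ρ cp / (η t_res) = 64·1216·2005 / (386·93.5281) = 4322.14 s⁻²
γ̇_max = √4322.14 = 65.743 s⁻¹
N_max = γ̇_max·h / (π·D) = 65.743 · 0.00646 / (π · 0.0508) = 2.66114 rev/s = 159.669 rpm

value=159.7 rpm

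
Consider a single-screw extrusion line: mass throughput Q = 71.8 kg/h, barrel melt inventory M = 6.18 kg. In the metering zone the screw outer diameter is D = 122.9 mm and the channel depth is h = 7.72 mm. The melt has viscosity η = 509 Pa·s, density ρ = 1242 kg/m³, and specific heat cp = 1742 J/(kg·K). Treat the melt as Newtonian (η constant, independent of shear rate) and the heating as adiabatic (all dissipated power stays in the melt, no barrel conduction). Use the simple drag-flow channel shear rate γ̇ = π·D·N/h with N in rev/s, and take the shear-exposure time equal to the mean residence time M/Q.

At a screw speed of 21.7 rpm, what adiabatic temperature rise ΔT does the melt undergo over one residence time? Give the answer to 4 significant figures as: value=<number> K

Throughput in SI: Q_s = 71.8 kg/h ÷ 3600 s/h = 0.0199444 kg/s
t_res = M / Q_s = 6.18 ÷ 0.0199444 = 309.861 s
Convert to SI: D = 0.1229 m, h = 0.00772 m, N = 21.7/60 = 0.361667 rev/s
γ̇ = π D N / h = (π)(0.1229)(0.361667) / 0.00772 = 18.0881 s⁻¹
Adiabatic rise: ΔT = η γ̇² t_res / (ρ cp) = 509·(18.0881)²·309.861 / (1242·1742) = 23.8507 K

value=23.85 K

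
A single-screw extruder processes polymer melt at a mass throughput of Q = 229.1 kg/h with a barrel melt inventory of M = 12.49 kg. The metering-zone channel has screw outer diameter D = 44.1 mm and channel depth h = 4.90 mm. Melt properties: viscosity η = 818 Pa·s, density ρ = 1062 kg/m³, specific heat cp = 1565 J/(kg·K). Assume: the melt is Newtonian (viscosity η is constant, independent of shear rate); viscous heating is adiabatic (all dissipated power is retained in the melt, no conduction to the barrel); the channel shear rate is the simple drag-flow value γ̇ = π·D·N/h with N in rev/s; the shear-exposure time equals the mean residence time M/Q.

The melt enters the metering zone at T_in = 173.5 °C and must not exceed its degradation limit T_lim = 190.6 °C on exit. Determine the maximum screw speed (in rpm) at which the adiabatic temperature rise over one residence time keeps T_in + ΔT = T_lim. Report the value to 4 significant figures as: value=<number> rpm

Convert throughput: Q = 229.1 kg/h = 229.1/3600 = 0.0636389 kg/s
t_res = M / Q_s = 12.49 ÷ 0.0636389 = 196.264 s
Convert to metres: D = 0.0441 m, h = 0.0049 m
ΔT_a = T_lim − T_in = 190.6 − 173.5 = 17.1 K
Invert ΔT = ηγ̇²t_res/(ρcp) for γ̇: γ̇_max² = ΔT_a ρ cp / (η t_res) = 17.1·1062·1565 / (818·196.264) = 177.028 s⁻²
γ̇_max = sqrt(177.028) = 13.3052 s⁻¹
Solve γ̇ = πDN/h for N: N_max = γ̇_max·h/(π·D) = 13.3052 × 0.0049 / (π × 0.0441) = 0.470575 rev/s = 28.2345 rpm

value=28.23 rpm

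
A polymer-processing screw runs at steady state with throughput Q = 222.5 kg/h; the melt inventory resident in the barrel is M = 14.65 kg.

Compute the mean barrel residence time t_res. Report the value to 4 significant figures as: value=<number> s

Convert throughput: Q = 222.5 kg/h = 222.5/3600 = 0.0618056 kg/s
t_res = M / Q_s = 14.65 / 0.0618056 = 237.034 s

value=237.0 s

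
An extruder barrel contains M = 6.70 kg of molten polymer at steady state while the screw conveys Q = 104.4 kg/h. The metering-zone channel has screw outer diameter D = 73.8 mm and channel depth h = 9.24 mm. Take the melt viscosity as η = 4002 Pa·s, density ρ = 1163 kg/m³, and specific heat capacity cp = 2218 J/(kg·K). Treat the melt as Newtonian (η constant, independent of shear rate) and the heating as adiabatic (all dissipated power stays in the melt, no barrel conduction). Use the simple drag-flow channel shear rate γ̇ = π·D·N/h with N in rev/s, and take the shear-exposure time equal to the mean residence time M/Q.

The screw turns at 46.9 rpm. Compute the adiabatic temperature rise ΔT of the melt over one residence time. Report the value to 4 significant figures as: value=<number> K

Convert throughput: Q = 104.4 kg/h = 104.4/3600 = 0.029 kg/s
Mean residence time: t_res = M/Q_s = 6.70 kg / 0.029 kg/s = 231.034 s
Convert to SI: D = 0.0738 m, h = 0.00924 m, N = 46.9/60 = 0.781667 rev/s
Shear rate: γ̇ = πDN/h = π·0.0738·0.781667/0.00924 = 19.6135 s⁻¹
ΔT = η·γ̇²·t_res/(ρ·cp) = [4002 × 19.6135² × 231.034] / [1163 × 2218] = 137.887 K

value=137.9 K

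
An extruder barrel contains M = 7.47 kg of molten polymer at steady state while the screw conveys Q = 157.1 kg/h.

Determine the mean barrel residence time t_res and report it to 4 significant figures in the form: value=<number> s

Q_s = Q / 3600 = 157.1 / 3600 = 0.0436389 kg/s
t_res = M / Q_s = 7.47 ÷ 0.0436389 = 171.178 s

value=171.2 s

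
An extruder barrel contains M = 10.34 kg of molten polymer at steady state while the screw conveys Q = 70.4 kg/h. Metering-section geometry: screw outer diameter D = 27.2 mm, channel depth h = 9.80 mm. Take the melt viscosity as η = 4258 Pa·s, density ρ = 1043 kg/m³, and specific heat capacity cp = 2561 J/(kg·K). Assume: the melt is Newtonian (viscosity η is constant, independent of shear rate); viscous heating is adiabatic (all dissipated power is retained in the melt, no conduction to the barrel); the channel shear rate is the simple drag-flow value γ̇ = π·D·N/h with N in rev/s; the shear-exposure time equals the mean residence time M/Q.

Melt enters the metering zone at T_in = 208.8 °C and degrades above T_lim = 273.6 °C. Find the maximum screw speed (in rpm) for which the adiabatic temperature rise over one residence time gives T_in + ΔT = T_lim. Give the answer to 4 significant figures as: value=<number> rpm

Throughput in SI: Q_s = 70.4 kg/h ÷ 3600 s/h = 0.0195556 kg/s
t_res = M / Q_s = 10.34 ÷ 0.0195556 = 528.75 s
Convert to metres: D = 0.0272 m, h = 0.0098 m
ΔT_a = T_lim − T_in = 273.6 − 208.8 = 64.8 K
γ̇_max² = ΔT_a·ρ·cp/(η·t_res) = 64.8·1043·2561/(4258·528.75) = 76.8799 s⁻²
γ̇_max = √76.8799 = 8.76812 s⁻¹
Solve γ̇ = πDN/h for N: N_max = γ̇_max·h/(π·D) = 8.76812 × 0.0098 / (π × 0.0272) = 1.00557 rev/s = 60.3344 rpm

value=60.33 rpm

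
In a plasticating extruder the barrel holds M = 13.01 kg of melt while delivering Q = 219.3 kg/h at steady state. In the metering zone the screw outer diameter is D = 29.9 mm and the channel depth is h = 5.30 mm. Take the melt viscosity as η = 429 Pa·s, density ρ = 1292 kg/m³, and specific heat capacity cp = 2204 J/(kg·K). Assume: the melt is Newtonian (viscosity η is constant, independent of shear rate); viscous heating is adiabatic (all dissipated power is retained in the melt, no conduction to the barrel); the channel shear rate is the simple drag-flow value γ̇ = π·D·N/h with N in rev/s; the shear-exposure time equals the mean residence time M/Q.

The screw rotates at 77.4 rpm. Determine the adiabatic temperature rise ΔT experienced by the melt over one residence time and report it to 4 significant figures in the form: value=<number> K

Q_s = Q / 3600 = 219.3 / 3600 = 0.0609167 kg/s
Mean residence time: t_res = M/Q_s = 13.01 kg / 0.0609167 kg/s = 213.57 s
Geometry in metres: D = 29.9 mm → 0.0299 m, h = 5.30 mm → 0.0053 m; screw speed N = 77.4 rpm = 1.29 rev/s
γ̇ = π·D·N / h = π · 0.0299 · 1.29 / 0.0053 = 22.8631 s⁻¹
ΔT = η·γ̇²·t_res/(ρ·cp) = [429 × 22.8631² × 213.57] / [1292 × 2204] = 16.8188 K

value=16.82 K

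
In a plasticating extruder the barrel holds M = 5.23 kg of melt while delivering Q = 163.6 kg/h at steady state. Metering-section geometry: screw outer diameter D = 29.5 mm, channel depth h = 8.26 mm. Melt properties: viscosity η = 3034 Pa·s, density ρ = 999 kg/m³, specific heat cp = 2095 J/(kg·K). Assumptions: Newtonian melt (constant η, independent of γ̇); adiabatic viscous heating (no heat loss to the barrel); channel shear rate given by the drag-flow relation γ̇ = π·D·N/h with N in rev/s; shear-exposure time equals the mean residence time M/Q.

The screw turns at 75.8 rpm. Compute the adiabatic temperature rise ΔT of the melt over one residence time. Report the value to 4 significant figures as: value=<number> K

Q_s = Q / 3600 = 163.6 / 3600 = 0.0454444 kg/s
Mean residence time: t_res = M/Q_s = 5.23 kg / 0.0454444 kg/s = 115.086 s
Convert to SI: D = 0.0295 m, h = 0.00826 m, N = 75.8/60 = 1.26333 rev/s
γ̇ = π D N / h = (π)(0.0295)(1.26333) / 0.00826 = 14.1746 s⁻¹
ΔT = η·γ̇²·t_res/(ρ·cp) = [3034 × 14.1746² × 115.086] / [999 × 2095] = 33.5202 K

value=33.52 K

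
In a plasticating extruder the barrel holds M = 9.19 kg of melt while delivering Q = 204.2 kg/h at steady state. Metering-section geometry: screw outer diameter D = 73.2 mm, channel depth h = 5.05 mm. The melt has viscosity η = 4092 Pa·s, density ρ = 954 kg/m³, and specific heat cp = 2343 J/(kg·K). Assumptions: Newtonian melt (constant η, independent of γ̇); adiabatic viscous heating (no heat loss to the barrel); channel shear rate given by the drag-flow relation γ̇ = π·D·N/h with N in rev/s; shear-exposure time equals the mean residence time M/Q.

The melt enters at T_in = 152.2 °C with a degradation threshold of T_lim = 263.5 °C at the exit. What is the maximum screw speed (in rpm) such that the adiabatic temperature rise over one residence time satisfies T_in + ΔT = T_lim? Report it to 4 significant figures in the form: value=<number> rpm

value=25.52 rpm

Throughput in SI: Q_s = 204.2 kg/h ÷ 3600 s/h = 0.0567222 kg/s
t_res = M / Q_s = 9.19 ÷ 0.0567222 = 162.018 s
D = 73.2 mm = 0.0732 m;  h = 5.05 mm = 0.00505 m
ΔT_a = T_lim − T_in = 263.5 − 152.2 = 111.3 K
γ̇_max² = ΔT_a·ρ·cp/(η·t_res) = 111.3·954·2343/(4092·162.018) = 375.248 s⁻²
γ̇_max = √375.248 = 19.3713 s⁻¹
N_max = γ̇_max h / (πD) = 19.3713·0.00505/(π·0.0732) = 0.425392 rev/s → ×60 = 25.5235 rpm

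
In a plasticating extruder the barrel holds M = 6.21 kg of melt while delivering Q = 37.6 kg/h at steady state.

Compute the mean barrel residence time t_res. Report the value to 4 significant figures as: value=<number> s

Convert throughput: Q = 37.6 kg/h = 37.6/3600 = 0.0104444 kg/s
t_res = M / Q_s = 6.21 ÷ 0.0104444 = 594.574 s

value=594.6 s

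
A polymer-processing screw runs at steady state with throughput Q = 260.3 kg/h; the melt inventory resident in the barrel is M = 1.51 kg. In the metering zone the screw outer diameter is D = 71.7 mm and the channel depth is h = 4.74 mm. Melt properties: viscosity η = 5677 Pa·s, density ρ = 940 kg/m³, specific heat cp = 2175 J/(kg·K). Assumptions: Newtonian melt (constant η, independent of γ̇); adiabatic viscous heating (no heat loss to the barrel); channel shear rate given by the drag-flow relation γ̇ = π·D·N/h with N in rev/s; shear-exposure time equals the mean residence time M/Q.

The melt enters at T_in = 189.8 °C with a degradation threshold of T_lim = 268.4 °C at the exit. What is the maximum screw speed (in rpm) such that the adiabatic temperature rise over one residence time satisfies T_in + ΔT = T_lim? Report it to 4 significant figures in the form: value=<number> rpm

Convert throughput: Q = 260.3 kg/h = 260.3/3600 = 0.0723056 kg/s
t_res = M / Q_s = 1.51 ÷ 0.0723056 = 20.8836 s
Convert to metres: D = 0.0717 m, h = 0.00474 m
ΔT_a = T_lim − T_in = 268.4 − 189.8 = 78.6 K
Invert ΔT = ηγ̇²t_res/(ρcp) for γ̇: γ̇_max² = ΔT_a ρ cp / (η t_res) = 78.6·940·2175 / (5677·20.8836) = 1355.46 s⁻²
γ̇_max = sqrt(1355.46) = 36.8165 s⁻¹
N_max = γ̇_max·h / (π·D) = 36.8165 · 0.00474 / (π · 0.0717) = 0.774733 rev/s = 46.484 rpm

value=46.48 rpm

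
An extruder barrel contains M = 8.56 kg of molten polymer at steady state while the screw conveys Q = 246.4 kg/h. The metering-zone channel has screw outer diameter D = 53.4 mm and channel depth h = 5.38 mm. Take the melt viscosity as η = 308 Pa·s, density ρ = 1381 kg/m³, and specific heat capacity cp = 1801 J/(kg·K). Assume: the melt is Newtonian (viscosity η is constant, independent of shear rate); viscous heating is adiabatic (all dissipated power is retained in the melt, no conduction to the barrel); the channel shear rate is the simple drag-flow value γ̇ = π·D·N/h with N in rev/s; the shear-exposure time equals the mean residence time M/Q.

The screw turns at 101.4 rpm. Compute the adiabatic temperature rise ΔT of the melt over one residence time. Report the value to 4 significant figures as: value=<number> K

Convert throughput: Q = 246.4 kg/h = 246.4/3600 = 0.0684444 kg/s
Mean residence time: t_res = M/Q_s = 8.56 kg / 0.0684444 kg/s = 125.065 s
D = 53.4 mm = 0.0534 m;  h = 5.38 mm = 0.00538 m;  N = 101.4 rpm / 60 = 1.69 rev/s
γ̇ = π·D·N / h = π · 0.0534 · 1.69 / 0.00538 = 52.6982 s⁻¹
ΔT = η·γ̇²·t_res/(ρ·cp) = [308 × 52.6982² × 125.065] / [1381 × 1801] = 43.0101 K

value=43.01 K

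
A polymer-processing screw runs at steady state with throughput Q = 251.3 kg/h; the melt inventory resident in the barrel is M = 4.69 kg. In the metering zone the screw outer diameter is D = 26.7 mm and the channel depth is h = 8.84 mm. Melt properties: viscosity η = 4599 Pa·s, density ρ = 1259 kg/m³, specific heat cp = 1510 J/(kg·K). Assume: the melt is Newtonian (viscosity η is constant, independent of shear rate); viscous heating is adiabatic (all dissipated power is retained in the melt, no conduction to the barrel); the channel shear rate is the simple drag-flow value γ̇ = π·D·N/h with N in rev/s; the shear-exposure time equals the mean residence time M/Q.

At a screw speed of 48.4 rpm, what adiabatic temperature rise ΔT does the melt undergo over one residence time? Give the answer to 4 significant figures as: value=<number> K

value=9.522 K

Convert throughput: Q = 251.3 kg/h = 251.3/3600 = 0.0698056 kg/s
Mean residence time: t_res = M/Q_s = 4.69 kg / 0.0698056 kg/s = 67.1866 s
Convert to SI: D = 0.0267 m, h = 0.00884 m, N = 48.4/60 = 0.806667 rev/s
γ̇ = π·D·N / h = π · 0.0267 · 0.806667 / 0.00884 = 7.65426 s⁻¹
ΔT = η·γ̇²·t_res / (ρ·cp) = 4599 · (7.65426)² · 67.1866 / (1259 · 1510) = 9.52247 K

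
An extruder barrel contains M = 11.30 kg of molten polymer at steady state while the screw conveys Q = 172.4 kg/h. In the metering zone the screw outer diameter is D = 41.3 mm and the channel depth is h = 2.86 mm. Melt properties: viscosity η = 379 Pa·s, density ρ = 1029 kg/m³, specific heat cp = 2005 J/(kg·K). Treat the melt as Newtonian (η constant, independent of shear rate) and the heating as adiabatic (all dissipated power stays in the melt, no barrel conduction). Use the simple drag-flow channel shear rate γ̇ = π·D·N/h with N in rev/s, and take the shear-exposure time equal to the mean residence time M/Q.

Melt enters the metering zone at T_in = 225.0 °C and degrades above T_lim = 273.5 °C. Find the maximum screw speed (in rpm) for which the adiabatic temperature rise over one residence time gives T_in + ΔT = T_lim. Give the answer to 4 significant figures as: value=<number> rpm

value=44.24 rpm

Convert throughput: Q = 172.4 kg/h = 172.4/3600 = 0.0478889 kg/s
t_res = M / Q_s = 11.30 ÷ 0.0478889 = 235.963 s
D = 41.3 mm = 0.0413 m;  h = 2.86 mm = 0.00286 m
Allowable rise: ΔT_a = T_lim − T_in = 273.5 − 225.0 = 48.5 K
γ̇_max² = ΔT_a·ρ·cp / (η·t_res) = [48.5 × 1029 × 2005] / [379 × 235.963] = 1118.89 s⁻²
Take the square root: γ̇_max = √(1118.89) = 33.4499 s⁻¹
Solve γ̇ = πDN/h for N: N_max = γ̇_max·h/(π·D) = 33.4499 × 0.00286 / (π × 0.0413) = 0.737327 rev/s = 44.2396 rpm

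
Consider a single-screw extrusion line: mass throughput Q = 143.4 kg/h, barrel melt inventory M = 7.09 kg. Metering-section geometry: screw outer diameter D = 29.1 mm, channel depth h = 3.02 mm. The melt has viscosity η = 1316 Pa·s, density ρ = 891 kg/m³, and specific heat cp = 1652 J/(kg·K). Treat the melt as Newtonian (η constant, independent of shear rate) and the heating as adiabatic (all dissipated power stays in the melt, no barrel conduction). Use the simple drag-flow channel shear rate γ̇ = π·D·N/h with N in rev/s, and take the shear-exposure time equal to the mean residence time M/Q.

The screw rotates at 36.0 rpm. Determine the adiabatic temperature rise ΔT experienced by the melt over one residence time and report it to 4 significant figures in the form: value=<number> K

value=52.50 K

Q_s = Q / 3600 = 143.4 / 3600 = 0.0398333 kg/s
Mean residence time: t_res = M/Q_s = 7.09 kg / 0.0398333 kg/s = 177.992 s
Convert to SI: D = 0.0291 m, h = 0.00302 m, N = 36.0/60 = 0.6 rev/s
γ̇ = π·D·N / h = π · 0.0291 · 0.6 / 0.00302 = 18.163 s⁻¹
ΔT = η·γ̇²·t_res / (ρ·cp) = 1316 · (18.163)² · 177.992 / (891 · 1652) = 52.4979 K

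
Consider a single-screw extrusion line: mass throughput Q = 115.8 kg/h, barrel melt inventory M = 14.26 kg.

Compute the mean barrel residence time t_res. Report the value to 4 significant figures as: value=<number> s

value=443.3 s

Q_s = Q / 3600 = 115.8 / 3600 = 0.0321667 kg/s
t_res = M / Q_s = 14.26 / 0.0321667 = 443.316 s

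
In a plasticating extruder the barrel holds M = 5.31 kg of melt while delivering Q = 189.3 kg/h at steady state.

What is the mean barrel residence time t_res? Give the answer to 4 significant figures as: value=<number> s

value=101.0 s

Q_s = Q / 3600 = 189.3 / 3600 = 0.0525833 kg/s
t_res = M / Q_s = 5.31 / 0.0525833 = 100.983 s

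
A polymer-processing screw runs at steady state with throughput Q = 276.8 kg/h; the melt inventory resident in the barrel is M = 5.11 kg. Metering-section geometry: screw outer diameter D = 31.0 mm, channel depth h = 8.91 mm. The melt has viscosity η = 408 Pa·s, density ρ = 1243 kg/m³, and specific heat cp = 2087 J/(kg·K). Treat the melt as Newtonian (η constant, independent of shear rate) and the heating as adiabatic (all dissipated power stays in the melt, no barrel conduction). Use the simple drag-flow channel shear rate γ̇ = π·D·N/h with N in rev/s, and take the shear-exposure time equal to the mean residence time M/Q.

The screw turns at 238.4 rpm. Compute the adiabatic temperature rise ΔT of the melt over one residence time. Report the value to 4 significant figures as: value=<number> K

value=19.72 K

Throughput in SI: Q_s = 276.8 kg/h ÷ 3600 s/h = 0.0768889 kg/s
t_res = M / Q_s = 5.11 ÷ 0.0768889 = 66.4595 s
D = 31.0 mm = 0.031 m;  h = 8.91 mm = 0.00891 m;  N = 238.4 rpm / 60 = 3.97333 rev/s
γ̇ = π D N / h = (π)(0.031)(3.97333) / 0.00891 = 43.4299 s⁻¹
Adiabatic rise: ΔT = η γ̇² t_res / (ρ cp) = 408·(43.4299)²·66.4595 / (1243·2087) = 19.7152 K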